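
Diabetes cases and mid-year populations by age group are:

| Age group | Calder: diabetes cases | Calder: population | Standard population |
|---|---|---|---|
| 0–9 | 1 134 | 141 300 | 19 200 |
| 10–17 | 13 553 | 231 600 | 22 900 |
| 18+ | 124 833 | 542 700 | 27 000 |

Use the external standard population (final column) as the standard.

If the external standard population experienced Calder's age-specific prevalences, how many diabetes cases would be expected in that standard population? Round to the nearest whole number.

Age-specific rates per 1 000 for Calder: 8.025, 58.519, 230.022.
Expected diabetes cases = Σ (standard pop × age-specific rate ÷ 1 000)
= 19 200×8.025/1 000 + 22 900×58.519/1 000 + 27 000×230.022/1 000
= 154.09 + 1340.09 + 6210.60 = 7704.77.

7705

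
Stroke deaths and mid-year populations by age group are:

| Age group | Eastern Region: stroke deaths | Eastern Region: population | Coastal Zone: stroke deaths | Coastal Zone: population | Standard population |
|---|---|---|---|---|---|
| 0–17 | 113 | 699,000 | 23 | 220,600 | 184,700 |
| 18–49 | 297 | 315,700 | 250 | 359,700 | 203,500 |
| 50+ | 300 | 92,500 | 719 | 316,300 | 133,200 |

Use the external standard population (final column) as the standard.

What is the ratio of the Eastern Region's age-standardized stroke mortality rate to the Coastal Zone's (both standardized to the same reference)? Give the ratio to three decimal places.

1.410

Age-specific rates per 100,000 for the Eastern Region: 16.17, 94.08, 324.32.
For the Coastal Zone: 10.43, 69.50, 227.32.
Standard total = 521,400; weights = 0.3542, 0.3903, 0.2555.
The Eastern Region: 0.3542×16.17 + 0.3903×94.08 + 0.2555×324.32 = 125.2981 per 100,000.
The Coastal Zone: 0.3542×10.43 + 0.3903×69.50 + 0.2555×227.32 = 88.8913 per 100,000.
Ratio = 125.2981 ÷ 88.8913 = 1.40957.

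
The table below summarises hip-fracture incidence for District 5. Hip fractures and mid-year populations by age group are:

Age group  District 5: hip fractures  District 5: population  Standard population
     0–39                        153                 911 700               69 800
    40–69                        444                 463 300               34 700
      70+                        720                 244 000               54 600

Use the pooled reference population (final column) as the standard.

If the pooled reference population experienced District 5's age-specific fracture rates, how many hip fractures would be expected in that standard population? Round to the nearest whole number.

206

Age-specific rates per 100 000 for District 5: 16.78, 95.83, 295.08.
Expected hip fractures = Σ (standard pop × age-specific rate ÷ 100 000)
= 69 800×16.78/100 000 + 34 700×95.83/100 000 + 54 600×295.08/100 000
= 11.71 + 33.25 + 161.11 = 206.08.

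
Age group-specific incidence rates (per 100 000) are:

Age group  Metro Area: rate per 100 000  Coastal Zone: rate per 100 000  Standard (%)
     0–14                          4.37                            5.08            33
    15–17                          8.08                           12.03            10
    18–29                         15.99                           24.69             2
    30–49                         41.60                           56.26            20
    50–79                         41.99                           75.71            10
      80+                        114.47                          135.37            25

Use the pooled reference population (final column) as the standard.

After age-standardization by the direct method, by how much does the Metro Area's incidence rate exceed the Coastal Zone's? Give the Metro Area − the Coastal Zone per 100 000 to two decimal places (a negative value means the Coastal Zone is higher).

Standard weights: 0.33, 0.10, 0.02, 0.20, 0.10, 0.25.
The Metro Area: 0.3300×4.37 + 0.1000×8.08 + 0.0200×15.99 + 0.2000×41.60 + 0.1000×41.99 + 0.2500×114.47 = 43.7064 per 100 000.
The Coastal Zone: 0.3300×5.08 + 0.1000×12.03 + 0.0200×24.69 + 0.2000×56.26 + 0.1000×75.71 + 0.2500×135.37 = 56.0387 per 100 000.
Difference = 43.7064 − 56.0387 = -12.3323.

-12.33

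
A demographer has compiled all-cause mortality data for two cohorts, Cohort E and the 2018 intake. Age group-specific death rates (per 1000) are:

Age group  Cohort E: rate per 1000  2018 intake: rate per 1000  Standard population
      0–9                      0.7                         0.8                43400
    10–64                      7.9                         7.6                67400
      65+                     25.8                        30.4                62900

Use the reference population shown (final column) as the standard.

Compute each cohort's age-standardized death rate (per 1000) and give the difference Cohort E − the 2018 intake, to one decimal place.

-1.6

Standard total = 173700; weights = 0.2499, 0.3880, 0.3621.
Cohort E: 0.2499×0.7 + 0.3880×7.9 + 0.3621×25.8 = 12.5830 per 1000.
The 2018 intake: 0.2499×0.8 + 0.3880×7.6 + 0.3621×30.4 = 14.1573 per 1000.
Difference = 12.5830 − 14.1573 = -1.5743.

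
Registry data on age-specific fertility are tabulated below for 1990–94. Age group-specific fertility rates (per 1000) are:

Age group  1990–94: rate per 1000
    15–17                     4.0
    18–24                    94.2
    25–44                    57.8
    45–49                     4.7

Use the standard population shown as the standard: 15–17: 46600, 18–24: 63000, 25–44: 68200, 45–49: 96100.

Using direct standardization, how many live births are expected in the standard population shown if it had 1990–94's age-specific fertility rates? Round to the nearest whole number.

Expected live births = Σ (standard pop × age-specific rate ÷ 1000)
= 46600×4.0/1000 + 63000×94.2/1000 + 68200×57.8/1000 + 96100×4.7/1000
= 186.40 + 5934.60 + 3941.96 + 451.67 = 10514.63.

10515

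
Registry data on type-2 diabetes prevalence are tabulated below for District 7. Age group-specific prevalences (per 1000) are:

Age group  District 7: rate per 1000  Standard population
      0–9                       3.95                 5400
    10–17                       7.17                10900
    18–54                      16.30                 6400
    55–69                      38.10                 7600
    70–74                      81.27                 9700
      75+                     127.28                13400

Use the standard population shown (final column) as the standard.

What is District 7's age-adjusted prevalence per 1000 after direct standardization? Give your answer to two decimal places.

55.94

Standard total = 53400; weights = 0.1011, 0.2041, 0.1199, 0.1423, 0.1816, 0.2509.
Standardized rate: 0.1011×3.95 + 0.2041×7.17 + 0.1199×16.30 + 0.1423×38.10 + 0.1816×81.27 + 0.2509×127.28 = 55.9407 per 1000.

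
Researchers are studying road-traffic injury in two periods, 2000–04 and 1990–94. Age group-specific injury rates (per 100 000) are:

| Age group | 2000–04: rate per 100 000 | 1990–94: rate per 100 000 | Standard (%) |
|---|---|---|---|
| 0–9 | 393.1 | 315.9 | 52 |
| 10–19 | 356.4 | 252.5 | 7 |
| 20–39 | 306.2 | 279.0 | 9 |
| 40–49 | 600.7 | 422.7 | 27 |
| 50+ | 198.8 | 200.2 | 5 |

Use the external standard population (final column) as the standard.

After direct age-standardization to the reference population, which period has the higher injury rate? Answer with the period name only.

Standard weights: 0.52, 0.07, 0.09, 0.27, 0.05.
2000–04: 0.5200×393.1 + 0.0700×356.4 + 0.0900×306.2 + 0.2700×600.7 + 0.0500×198.8 = 429.0470 per 100 000.
1990–94: 0.5200×315.9 + 0.0700×252.5 + 0.0900×279.0 + 0.2700×422.7 + 0.0500×200.2 = 331.1920 per 100 000.

2000–04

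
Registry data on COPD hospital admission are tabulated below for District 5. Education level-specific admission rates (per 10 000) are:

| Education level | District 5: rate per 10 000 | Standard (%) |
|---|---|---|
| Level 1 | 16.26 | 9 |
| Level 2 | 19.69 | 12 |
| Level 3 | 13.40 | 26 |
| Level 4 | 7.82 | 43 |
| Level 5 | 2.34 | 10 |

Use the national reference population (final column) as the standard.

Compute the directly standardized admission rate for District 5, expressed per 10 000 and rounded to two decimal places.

Standard weights: 0.09, 0.12, 0.26, 0.43, 0.10.
Standardized rate: 0.0900×16.26 + 0.1200×19.69 + 0.2600×13.40 + 0.4300×7.82 + 0.1000×2.34 = 10.9068 per 10 000.

10.91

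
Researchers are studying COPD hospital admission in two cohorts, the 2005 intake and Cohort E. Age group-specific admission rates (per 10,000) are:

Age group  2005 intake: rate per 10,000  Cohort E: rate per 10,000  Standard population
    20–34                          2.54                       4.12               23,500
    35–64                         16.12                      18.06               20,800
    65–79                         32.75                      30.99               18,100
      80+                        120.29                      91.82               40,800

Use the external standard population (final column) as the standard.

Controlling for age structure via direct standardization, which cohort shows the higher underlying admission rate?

Standard total = 103,200; weights = 0.2277, 0.2016, 0.1754, 0.3953.
The 2005 intake: 0.2277×2.54 + 0.2016×16.12 + 0.1754×32.75 + 0.3953×120.29 = 57.1278 per 10,000.
Cohort E: 0.2277×4.12 + 0.2016×18.06 + 0.1754×30.99 + 0.3953×91.82 = 46.3144 per 10,000.

2005 intake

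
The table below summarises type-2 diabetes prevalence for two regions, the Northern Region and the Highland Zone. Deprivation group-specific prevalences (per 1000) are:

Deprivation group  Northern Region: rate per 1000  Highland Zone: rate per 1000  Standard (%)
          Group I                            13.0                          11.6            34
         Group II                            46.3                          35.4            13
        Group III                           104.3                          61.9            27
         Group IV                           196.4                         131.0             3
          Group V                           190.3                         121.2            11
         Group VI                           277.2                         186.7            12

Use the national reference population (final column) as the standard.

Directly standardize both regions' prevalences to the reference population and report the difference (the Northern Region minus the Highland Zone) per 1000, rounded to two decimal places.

Standard weights: 0.34, 0.13, 0.27, 0.03, 0.11, 0.12.
The Northern Region: 0.3400×13.0 + 0.1300×46.3 + 0.2700×104.3 + 0.0300×196.4 + 0.1100×190.3 + 0.1200×277.2 = 98.6890 per 1000.
The Highland Zone: 0.3400×11.6 + 0.1300×35.4 + 0.2700×61.9 + 0.0300×131.0 + 0.1100×121.2 + 0.1200×186.7 = 64.9250 per 1000.
Difference = 98.6890 − 64.9250 = 33.7640.

33.76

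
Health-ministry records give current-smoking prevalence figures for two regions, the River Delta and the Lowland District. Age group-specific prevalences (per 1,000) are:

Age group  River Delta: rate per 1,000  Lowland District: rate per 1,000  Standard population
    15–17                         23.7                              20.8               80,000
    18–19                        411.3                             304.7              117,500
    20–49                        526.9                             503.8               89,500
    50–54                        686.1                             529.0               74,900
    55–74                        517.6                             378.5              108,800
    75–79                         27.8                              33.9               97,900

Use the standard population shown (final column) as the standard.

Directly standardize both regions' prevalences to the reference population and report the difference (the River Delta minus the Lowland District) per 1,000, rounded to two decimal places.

72.33

Standard total = 568,600; weights = 0.1407, 0.2066, 0.1574, 0.1317, 0.1913, 0.1722.
The River Delta: 0.1407×23.7 + 0.2066×411.3 + 0.1574×526.9 + 0.1317×686.1 + 0.1913×517.6 + 0.1722×27.8 = 365.4708 per 1,000.
The Lowland District: 0.1407×20.8 + 0.2066×304.7 + 0.1574×503.8 + 0.1317×529.0 + 0.1913×378.5 + 0.1722×33.9 = 293.1376 per 1,000.
Difference = 365.4708 − 293.1376 = 72.3332.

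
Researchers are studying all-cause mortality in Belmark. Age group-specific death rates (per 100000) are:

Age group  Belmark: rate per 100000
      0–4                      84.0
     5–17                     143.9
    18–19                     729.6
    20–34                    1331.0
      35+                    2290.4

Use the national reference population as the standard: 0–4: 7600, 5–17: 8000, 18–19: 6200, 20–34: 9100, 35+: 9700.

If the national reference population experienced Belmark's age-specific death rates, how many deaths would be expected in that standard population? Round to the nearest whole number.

406

Expected deaths = Σ (standard pop × age-specific rate ÷ 100000)
= 7600×84.0/100000 + 8000×143.9/100000 + 6200×729.6/100000 + 9100×1331.0/100000 + 9700×2290.4/100000
= 6.38 + 11.51 + 45.24 + 121.12 + 222.17 = 406.42.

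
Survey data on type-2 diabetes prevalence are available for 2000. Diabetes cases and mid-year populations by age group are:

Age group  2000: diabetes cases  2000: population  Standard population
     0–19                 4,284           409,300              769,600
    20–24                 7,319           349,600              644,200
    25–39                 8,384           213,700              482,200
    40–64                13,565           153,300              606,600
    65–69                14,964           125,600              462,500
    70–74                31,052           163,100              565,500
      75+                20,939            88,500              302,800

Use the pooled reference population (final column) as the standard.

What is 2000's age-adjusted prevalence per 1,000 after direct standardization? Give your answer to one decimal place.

Age-specific rates per 1,000 for 2000: 10.467, 20.935, 39.233, 88.487, 119.140, 190.386, 236.599.
Standard total = 3,833,400; weights = 0.2008, 0.1680, 0.1258, 0.1582, 0.1207, 0.1475, 0.0790.
Standardized rate: 0.2008×10.467 + 0.1680×20.935 + 0.1258×39.233 + 0.1582×88.487 + 0.1207×119.140 + 0.1475×190.386 + 0.0790×236.599 = 85.7055 per 1,000.

85.7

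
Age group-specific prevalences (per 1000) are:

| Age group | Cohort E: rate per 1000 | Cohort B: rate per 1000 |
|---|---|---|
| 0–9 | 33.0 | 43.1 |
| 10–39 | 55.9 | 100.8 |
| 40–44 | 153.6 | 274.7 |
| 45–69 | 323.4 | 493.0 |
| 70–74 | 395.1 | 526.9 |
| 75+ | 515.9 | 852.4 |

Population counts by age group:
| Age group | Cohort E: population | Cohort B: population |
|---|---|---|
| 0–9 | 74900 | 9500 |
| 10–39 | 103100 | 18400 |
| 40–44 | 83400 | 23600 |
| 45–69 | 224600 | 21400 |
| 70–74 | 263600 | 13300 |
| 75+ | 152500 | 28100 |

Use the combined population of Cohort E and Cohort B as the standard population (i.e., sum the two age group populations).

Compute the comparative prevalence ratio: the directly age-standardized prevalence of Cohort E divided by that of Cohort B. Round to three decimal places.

0.661

Combined standard total = 1016400; weights = 0.0830, 0.1195, 0.1053, 0.2420, 0.2724, 0.1777.
Cohort E: 0.0830×33.0 + 0.1195×55.9 + 0.1053×153.6 + 0.2420×323.4 + 0.2724×395.1 + 0.1777×515.9 = 303.1714 per 1000.
Cohort B: 0.0830×43.1 + 0.1195×100.8 + 0.1053×274.7 + 0.2420×493.0 + 0.2724×526.9 + 0.1777×852.4 = 458.8723 per 1000.
Ratio = 303.1714 ÷ 458.8723 = 0.66069.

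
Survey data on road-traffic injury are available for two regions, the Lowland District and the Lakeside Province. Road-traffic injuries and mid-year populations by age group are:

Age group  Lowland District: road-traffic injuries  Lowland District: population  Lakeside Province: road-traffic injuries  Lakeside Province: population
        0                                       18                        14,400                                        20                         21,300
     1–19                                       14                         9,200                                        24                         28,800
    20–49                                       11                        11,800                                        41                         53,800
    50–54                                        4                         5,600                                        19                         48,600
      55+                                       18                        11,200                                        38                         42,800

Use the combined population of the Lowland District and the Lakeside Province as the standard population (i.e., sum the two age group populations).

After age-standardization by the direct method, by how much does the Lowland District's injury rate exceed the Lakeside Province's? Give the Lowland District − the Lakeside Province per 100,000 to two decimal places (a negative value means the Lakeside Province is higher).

42.34

Age-specific rates per 100,000 for the Lowland District: 125.00, 152.17, 93.22, 71.43, 160.71.
For the Lakeside Province: 93.90, 83.33, 76.21, 39.09, 88.79.
Combined standard total = 247,500; weights = 0.1442, 0.1535, 0.2651, 0.2190, 0.2182.
The Lowland District: 0.1442×125.00 + 0.1535×152.17 + 0.2651×93.22 + 0.2190×71.43 + 0.2182×160.71 = 116.8095 per 100,000.
The Lakeside Province: 0.1442×93.90 + 0.1535×83.33 + 0.2651×76.21 + 0.2190×39.09 + 0.2182×88.79 = 74.4701 per 100,000.
Difference = 116.8095 − 74.4701 = 42.3394.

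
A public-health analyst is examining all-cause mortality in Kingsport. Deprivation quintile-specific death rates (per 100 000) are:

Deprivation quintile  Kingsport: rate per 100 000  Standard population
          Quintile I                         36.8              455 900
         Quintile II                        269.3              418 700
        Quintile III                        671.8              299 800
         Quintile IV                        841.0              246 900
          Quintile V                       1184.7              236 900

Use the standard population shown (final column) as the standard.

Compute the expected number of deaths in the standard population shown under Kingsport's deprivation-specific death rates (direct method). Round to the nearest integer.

8192

Expected deaths = Σ (standard pop × deprivation-specific rate ÷ 100 000)
= 455 900×36.8/100 000 + 418 700×269.3/100 000 + 299 800×671.8/100 000 + 246 900×841.0/100 000 + 236 900×1184.7/100 000
= 167.77 + 1127.56 + 2014.06 + 2076.43 + 2806.55 = 8192.37.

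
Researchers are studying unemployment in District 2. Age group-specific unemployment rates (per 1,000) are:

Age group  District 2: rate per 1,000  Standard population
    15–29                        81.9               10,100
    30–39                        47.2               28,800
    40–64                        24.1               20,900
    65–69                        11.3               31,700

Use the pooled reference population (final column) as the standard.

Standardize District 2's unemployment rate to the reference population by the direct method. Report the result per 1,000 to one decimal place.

33.3

Standard total = 91,500; weights = 0.1104, 0.3148, 0.2284, 0.3464.
Standardized rate: 0.1104×81.9 + 0.3148×47.2 + 0.2284×24.1 + 0.3464×11.3 = 33.3164 per 1,000.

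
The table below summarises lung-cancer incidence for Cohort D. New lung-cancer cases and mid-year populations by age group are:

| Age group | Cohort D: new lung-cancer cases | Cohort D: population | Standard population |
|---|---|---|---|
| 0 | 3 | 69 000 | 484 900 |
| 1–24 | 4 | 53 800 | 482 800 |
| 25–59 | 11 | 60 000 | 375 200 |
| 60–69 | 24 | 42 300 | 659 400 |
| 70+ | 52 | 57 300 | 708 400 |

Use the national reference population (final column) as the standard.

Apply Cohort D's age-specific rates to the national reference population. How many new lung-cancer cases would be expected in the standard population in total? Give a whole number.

1143

Age-specific rates per 100 000 for Cohort D: 4.35, 7.43, 18.33, 56.74, 90.75.
Expected new lung-cancer cases = Σ (standard pop × age-specific rate ÷ 100 000)
= 484 900×4.35/100 000 + 482 800×7.43/100 000 + 375 200×18.33/100 000 + 659 400×56.74/100 000 + 708 400×90.75/100 000
= 21.08 + 35.90 + 68.79 + 374.13 + 642.88 = 1142.77.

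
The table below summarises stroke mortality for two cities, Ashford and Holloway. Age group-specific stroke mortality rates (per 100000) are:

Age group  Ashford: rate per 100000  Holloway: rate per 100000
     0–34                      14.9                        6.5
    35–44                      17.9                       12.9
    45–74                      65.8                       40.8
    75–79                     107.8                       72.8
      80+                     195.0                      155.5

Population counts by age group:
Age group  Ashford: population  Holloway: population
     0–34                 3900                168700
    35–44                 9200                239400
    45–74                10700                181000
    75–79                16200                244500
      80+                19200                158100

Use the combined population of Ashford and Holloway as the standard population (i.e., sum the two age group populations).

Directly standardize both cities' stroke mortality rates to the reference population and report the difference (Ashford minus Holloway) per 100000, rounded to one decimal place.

Combined standard total = 1050900; weights = 0.1642, 0.2366, 0.1824, 0.2481, 0.1687.
Ashford: 0.1642×14.9 + 0.2366×17.9 + 0.1824×65.8 + 0.2481×107.8 + 0.1687×195.0 = 78.3257 per 100000.
Holloway: 0.1642×6.5 + 0.2366×12.9 + 0.1824×40.8 + 0.2481×72.8 + 0.1687×155.5 = 55.8562 per 100000.
Difference = 78.3257 − 55.8562 = 22.4695.

22.5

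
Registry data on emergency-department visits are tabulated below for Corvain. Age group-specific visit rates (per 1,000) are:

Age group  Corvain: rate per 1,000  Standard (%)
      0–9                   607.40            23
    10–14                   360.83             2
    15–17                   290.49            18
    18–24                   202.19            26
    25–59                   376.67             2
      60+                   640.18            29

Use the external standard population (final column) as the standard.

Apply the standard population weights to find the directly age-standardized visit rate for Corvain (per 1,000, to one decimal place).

Standard weights: 0.23, 0.02, 0.18, 0.26, 0.02, 0.29.
Standardized rate: 0.2300×607.40 + 0.0200×360.83 + 0.1800×290.49 + 0.2600×202.19 + 0.0200×376.67 + 0.2900×640.18 = 444.9618 per 1,000.

445.0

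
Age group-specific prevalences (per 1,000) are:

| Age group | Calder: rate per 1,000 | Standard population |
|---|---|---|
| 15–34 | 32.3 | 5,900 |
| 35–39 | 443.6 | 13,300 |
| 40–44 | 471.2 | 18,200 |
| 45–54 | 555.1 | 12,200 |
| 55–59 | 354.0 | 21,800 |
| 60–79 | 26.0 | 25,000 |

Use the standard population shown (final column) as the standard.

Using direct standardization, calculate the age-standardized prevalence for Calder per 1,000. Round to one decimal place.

309.2

Standard total = 96,400; weights = 0.0612, 0.1380, 0.1888, 0.1266, 0.2261, 0.2593.
Standardized rate: 0.0612×32.3 + 0.1380×443.6 + 0.1888×471.2 + 0.1266×555.1 + 0.2261×354.0 + 0.2593×26.0 = 309.1879 per 1,000.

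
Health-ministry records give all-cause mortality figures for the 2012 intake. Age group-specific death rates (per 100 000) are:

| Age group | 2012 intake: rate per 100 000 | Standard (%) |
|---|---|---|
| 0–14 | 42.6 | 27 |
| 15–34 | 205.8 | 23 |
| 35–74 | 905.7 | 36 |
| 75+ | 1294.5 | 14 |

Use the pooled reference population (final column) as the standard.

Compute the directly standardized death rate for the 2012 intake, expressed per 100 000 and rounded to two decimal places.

566.12

Standard weights: 0.27, 0.23, 0.36, 0.14.
Standardized rate: 0.2700×42.6 + 0.2300×205.8 + 0.3600×905.7 + 0.1400×1294.5 = 566.1180 per 100 000.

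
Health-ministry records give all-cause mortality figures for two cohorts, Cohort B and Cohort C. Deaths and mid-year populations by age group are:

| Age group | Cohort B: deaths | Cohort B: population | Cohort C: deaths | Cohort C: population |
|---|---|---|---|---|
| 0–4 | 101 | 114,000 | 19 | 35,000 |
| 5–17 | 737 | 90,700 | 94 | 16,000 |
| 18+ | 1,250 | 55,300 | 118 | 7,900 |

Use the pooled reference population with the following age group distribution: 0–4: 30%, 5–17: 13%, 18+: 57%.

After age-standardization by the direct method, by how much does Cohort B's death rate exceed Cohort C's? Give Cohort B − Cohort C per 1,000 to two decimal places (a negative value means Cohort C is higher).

Age-specific rates per 1,000 for Cohort B: 0.886, 8.126, 22.604.
For Cohort C: 0.543, 5.875, 14.937.
Standard weights: 0.30, 0.13, 0.57.
Cohort B: 0.3000×0.886 + 0.1300×8.126 + 0.5700×22.604 = 14.2064 per 1,000.
Cohort C: 0.3000×0.543 + 0.1300×5.875 + 0.5700×14.937 = 9.4405 per 1,000.
Difference = 14.2064 − 9.4405 = 4.7659.

4.77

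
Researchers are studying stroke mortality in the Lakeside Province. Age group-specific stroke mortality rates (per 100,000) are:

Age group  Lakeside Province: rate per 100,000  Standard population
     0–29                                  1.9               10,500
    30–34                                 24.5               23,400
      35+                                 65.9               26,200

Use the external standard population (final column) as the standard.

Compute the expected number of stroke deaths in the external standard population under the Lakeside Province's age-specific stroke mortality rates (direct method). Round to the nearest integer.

Expected stroke deaths = Σ (standard pop × age-specific rate ÷ 100,000)
= 10,500×1.9/100,000 + 23,400×24.5/100,000 + 26,200×65.9/100,000
= 0.20 + 5.73 + 17.27 = 23.20.

23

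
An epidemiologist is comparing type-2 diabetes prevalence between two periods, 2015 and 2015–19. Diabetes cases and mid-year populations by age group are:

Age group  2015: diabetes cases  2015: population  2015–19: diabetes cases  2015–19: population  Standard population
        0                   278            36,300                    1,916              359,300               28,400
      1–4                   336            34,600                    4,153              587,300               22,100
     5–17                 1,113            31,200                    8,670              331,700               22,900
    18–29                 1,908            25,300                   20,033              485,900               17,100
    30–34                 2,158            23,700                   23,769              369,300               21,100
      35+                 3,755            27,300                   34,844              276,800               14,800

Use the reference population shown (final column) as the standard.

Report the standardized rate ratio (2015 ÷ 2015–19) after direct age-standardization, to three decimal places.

Age-specific rates per 1,000 for 2015: 7.658, 9.711, 35.673, 75.415, 91.055, 137.546.
For 2015–19: 5.333, 7.071, 26.138, 41.229, 64.362, 125.882.
Standard total = 126,400; weights = 0.2247, 0.1748, 0.1812, 0.1353, 0.1669, 0.1171.
2015: 0.2247×7.658 + 0.1748×9.711 + 0.1812×35.673 + 0.1353×75.415 + 0.1669×91.055 + 0.1171×137.546 = 51.3889 per 1,000.
2015–19: 0.2247×5.333 + 0.1748×7.071 + 0.1812×26.138 + 0.1353×41.229 + 0.1669×64.362 + 0.1171×125.882 = 38.2309 per 1,000.
Ratio = 51.3889 ÷ 38.2309 = 1.34417.

1.344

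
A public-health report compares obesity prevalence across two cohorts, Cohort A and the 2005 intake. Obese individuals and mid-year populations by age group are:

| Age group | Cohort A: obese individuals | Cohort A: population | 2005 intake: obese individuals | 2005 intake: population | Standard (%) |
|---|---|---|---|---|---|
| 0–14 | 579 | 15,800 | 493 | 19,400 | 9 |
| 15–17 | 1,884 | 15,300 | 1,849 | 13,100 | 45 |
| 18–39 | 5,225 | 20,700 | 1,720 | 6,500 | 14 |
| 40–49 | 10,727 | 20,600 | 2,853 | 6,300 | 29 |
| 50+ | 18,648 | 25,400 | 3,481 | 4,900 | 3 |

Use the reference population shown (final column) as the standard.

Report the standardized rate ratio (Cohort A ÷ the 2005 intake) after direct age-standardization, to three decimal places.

Age-specific rates per 1,000 for Cohort A: 36.646, 123.137, 252.415, 520.728, 734.173.
For the 2005 intake: 25.412, 141.145, 264.615, 452.857, 710.408.
Standard weights: 0.09, 0.45, 0.14, 0.29, 0.03.
Cohort A: 0.0900×36.646 + 0.4500×123.137 + 0.1400×252.415 + 0.2900×520.728 + 0.0300×734.173 = 267.0844 per 1,000.
The 2005 intake: 0.0900×25.412 + 0.4500×141.145 + 0.1400×264.615 + 0.2900×452.857 + 0.0300×710.408 = 255.4894 per 1,000.
Ratio = 267.0844 ÷ 255.4894 = 1.04538.

1.045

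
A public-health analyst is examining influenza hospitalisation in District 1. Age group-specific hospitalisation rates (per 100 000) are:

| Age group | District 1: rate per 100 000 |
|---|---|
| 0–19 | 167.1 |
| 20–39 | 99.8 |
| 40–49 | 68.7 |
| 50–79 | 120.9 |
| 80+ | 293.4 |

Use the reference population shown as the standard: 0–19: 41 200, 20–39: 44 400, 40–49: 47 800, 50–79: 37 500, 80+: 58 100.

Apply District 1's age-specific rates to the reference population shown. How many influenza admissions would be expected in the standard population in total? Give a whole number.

362

Expected influenza admissions = Σ (standard pop × age-specific rate ÷ 100 000)
= 41 200×167.1/100 000 + 44 400×99.8/100 000 + 47 800×68.7/100 000 + 37 500×120.9/100 000 + 58 100×293.4/100 000
= 68.85 + 44.31 + 32.84 + 45.34 + 170.47 = 361.80.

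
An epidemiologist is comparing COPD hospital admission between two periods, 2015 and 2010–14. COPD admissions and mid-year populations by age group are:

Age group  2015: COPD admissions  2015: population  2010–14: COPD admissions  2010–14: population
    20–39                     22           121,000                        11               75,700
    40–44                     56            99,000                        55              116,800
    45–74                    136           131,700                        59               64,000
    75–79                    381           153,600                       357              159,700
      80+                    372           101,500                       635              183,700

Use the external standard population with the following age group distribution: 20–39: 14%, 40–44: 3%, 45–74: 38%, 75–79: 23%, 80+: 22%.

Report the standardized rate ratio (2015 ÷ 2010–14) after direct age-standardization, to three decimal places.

1.092

Age-specific rates per 10,000 for 2015: 1.82, 5.66, 10.33, 24.80, 36.65.
For 2010–14: 1.45, 4.71, 9.22, 22.35, 34.57.
Standard weights: 0.14, 0.03, 0.38, 0.23, 0.22.
2015: 0.1400×1.82 + 0.0300×5.66 + 0.3800×10.33 + 0.2300×24.80 + 0.2200×36.65 = 18.1164 per 10,000.
2010–14: 0.1400×1.45 + 0.0300×4.71 + 0.3800×9.22 + 0.2300×22.35 + 0.2200×34.57 = 16.5941 per 10,000.
Ratio = 18.1164 ÷ 16.5941 = 1.09174.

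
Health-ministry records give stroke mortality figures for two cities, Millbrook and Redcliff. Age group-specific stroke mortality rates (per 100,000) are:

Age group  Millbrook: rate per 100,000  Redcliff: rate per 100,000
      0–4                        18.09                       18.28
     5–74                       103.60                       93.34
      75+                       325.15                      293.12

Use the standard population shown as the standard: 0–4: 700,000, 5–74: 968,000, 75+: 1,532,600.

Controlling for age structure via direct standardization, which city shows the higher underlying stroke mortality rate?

Millbrook

Standard total = 3,200,600; weights = 0.2187, 0.3024, 0.4788.
Millbrook: 0.2187×18.09 + 0.3024×103.60 + 0.4788×325.15 = 190.9869 per 100,000.
Redcliff: 0.2187×18.28 + 0.3024×93.34 + 0.4788×293.12 = 172.5879 per 100,000.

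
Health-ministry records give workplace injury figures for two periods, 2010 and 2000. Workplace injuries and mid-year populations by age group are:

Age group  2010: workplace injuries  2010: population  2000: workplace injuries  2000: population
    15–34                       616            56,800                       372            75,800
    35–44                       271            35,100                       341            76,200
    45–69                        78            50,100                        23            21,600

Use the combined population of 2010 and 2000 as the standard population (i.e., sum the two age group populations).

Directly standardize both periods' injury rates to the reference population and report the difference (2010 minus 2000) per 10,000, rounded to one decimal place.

Age-specific rates per 10,000 for 2010: 108.45, 77.21, 15.57.
For 2000: 49.08, 44.75, 10.65.
Combined standard total = 315,600; weights = 0.4202, 0.3527, 0.2272.
2010: 0.4202×108.45 + 0.3527×77.21 + 0.2272×15.57 = 76.3311 per 10,000.
2000: 0.4202×49.08 + 0.3527×44.75 + 0.2272×10.65 = 38.8206 per 10,000.
Difference = 76.3311 − 38.8206 = 37.5106.

37.5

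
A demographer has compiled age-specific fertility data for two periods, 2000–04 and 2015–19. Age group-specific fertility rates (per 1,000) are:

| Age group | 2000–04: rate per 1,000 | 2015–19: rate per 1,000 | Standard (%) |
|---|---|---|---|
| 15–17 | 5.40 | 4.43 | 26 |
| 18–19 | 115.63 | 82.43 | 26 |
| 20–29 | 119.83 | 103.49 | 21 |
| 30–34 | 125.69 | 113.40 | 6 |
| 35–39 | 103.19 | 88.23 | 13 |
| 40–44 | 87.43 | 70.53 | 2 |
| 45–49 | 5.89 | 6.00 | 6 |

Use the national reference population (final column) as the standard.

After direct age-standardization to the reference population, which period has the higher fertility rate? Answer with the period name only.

2000–04

Standard weights: 0.26, 0.26, 0.21, 0.06, 0.13, 0.02, 0.06.
2000–04: 0.2600×5.40 + 0.2600×115.63 + 0.2100×119.83 + 0.0600×125.69 + 0.1300×103.19 + 0.0200×87.43 + 0.0600×5.89 = 79.6902 per 1,000.
2015–19: 0.2600×4.43 + 0.2600×82.43 + 0.2100×103.49 + 0.0600×113.40 + 0.1300×88.23 + 0.0200×70.53 + 0.0600×6.00 = 64.3610 per 1,000.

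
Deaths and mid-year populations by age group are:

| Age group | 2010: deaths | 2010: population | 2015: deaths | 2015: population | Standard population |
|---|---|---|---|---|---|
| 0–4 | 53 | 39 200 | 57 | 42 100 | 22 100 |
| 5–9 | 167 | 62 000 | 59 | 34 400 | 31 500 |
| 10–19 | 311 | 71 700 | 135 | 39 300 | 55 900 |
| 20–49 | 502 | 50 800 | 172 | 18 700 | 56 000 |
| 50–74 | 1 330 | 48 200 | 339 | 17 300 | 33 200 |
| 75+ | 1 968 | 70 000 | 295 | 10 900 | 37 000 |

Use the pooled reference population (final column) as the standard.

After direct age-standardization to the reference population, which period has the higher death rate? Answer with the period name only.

Age-specific rates per 100 000 for 2010: 135.20, 269.35, 433.75, 988.19, 2759.34, 2811.43.
For 2015: 135.39, 171.51, 343.51, 919.79, 1959.54, 2706.42.
Standard total = 235 700; weights = 0.0938, 0.1336, 0.2372, 0.2376, 0.1409, 0.1570.
2010: 0.0938×135.20 + 0.1336×269.35 + 0.2372×433.75 + 0.2376×988.19 + 0.1409×2759.34 + 0.1570×2811.43 = 1216.3378 per 100 000.
2015: 0.0938×135.39 + 0.1336×171.51 + 0.2372×343.51 + 0.2376×919.79 + 0.1409×1959.54 + 0.1570×2706.42 = 1036.4843 per 100 000.

2010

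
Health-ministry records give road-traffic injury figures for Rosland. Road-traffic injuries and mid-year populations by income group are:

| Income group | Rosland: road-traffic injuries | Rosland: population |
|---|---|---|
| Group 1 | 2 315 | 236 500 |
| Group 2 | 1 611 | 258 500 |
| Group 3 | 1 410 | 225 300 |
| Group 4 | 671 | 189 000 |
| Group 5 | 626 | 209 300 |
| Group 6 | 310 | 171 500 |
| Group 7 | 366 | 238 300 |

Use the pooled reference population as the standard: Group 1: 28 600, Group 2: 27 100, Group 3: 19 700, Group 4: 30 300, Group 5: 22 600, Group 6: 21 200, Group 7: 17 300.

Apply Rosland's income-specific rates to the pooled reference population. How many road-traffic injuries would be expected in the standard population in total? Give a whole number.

Income-specific rates per 100 000 for Rosland: 978.86, 623.21, 625.83, 355.03, 299.09, 180.76, 153.59.
Expected road-traffic injuries = Σ (standard pop × income-specific rate ÷ 100 000)
= 28 600×978.86/100 000 + 27 100×623.21/100 000 + 19 700×625.83/100 000 + 30 300×355.03/100 000 + 22 600×299.09/100 000 + 21 200×180.76/100 000 + 17 300×153.59/100 000
= 279.95 + 168.89 + 123.29 + 107.57 + 67.59 + 38.32 + 26.57 = 812.19.

812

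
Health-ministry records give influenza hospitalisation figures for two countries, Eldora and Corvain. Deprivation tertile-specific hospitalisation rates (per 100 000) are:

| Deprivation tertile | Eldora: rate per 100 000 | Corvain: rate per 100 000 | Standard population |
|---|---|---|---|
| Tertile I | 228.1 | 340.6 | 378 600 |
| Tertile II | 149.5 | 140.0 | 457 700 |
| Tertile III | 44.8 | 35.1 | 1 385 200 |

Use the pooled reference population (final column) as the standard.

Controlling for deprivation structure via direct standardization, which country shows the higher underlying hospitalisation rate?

Standard total = 2 221 500; weights = 0.1704, 0.2060, 0.6235.
Eldora: 0.1704×228.1 + 0.2060×149.5 + 0.6235×44.8 = 97.6105 per 100 000.
Corvain: 0.1704×340.6 + 0.2060×140.0 + 0.6235×35.1 = 108.7777 per 100 000.

Corvain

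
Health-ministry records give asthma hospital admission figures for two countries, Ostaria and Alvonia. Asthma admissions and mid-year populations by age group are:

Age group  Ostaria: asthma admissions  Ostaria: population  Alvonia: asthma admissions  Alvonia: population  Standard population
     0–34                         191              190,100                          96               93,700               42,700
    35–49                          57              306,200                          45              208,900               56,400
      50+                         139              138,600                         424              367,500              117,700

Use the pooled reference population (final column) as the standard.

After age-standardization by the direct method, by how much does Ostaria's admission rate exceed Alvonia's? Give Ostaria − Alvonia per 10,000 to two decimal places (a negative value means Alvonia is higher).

Age-specific rates per 10,000 for Ostaria: 10.05, 1.86, 10.03.
For Alvonia: 10.25, 2.15, 11.54.
Standard total = 216,800; weights = 0.1970, 0.2601, 0.5429.
Ostaria: 0.1970×10.05 + 0.2601×1.86 + 0.5429×10.03 = 7.9078 per 10,000.
Alvonia: 0.1970×10.25 + 0.2601×2.15 + 0.5429×11.54 = 8.8419 per 10,000.
Difference = 7.9078 − 8.8419 = -0.9341.

-0.93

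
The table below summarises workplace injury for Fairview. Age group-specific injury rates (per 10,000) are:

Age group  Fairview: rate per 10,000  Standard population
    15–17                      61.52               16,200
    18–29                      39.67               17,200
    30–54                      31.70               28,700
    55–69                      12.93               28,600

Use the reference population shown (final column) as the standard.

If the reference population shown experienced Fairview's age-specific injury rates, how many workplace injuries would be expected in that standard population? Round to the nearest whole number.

296

Expected workplace injuries = Σ (standard pop × age-specific rate ÷ 10,000)
= 16,200×61.52/10,000 + 17,200×39.67/10,000 + 28,700×31.70/10,000 + 28,600×12.93/10,000
= 99.66 + 68.23 + 90.98 + 36.98 = 295.85.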